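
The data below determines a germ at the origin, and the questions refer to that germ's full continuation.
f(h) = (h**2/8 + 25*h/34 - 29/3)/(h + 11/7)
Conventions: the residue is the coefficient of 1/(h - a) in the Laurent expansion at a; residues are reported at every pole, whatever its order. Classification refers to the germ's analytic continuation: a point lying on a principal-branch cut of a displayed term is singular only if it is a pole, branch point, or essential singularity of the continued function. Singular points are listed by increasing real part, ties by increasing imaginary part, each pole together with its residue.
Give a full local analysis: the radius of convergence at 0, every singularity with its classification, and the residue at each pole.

Radius of convergence at 0: 11/7.
At -11/7: a pole of order 1; residue -210185/19992.

Denominator factor (h + 11/7): pole of order 1 at -11/7, modulus 11/7.
The radius of convergence is the smallest modulus among the singular points: 11/7.
At the order-1 pole -11/7 set g(h) = (h - (-11/7))*f(h) = h**2/8 + 25*h/34 - 29/3.
Simple pole: residue = g(a) at a = -11/7, which is -210185/19992.


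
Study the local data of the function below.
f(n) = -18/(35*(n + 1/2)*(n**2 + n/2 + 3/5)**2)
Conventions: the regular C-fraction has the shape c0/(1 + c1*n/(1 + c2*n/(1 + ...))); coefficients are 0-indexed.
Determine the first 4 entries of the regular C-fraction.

The regular C-fraction coefficients are [-20/7, 11/3, -265/132, 3749/6996].

Taylor coefficients (expand at 0): a_0 = -20/7, a_1 = 220/21, a_2 = -365/21, a_3 = 3320/189.
c0 = a_0 = -20/7. Peel one level at a time: if S = 1 + c*n/S' with S'(0) = 1, then c is the n-coefficient of S and S' = c*n/(S - 1).
S_1 = c0/f = 1 + (11/3)*n + (265/36)*n^2 + ...; c1 = 11/3.
S_2 = c1*n/(S_1 - 1) = 1 + (-265/132)*n + (18745/17424)*n^2 + ...; c2 = -265/132.
S_3 = c2*n/(S_2 - 1) = 1 + (3749/6996)*n + ...; c3 = 3749/6996.


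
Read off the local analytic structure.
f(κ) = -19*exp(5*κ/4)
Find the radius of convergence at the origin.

The factor exp(5*κ/4) is entire and contributes no finite singular point.
The polynomial part has no poles.
No finite singular points: the Taylor series at 0 converges everywhere.

The radius of convergence is infinite.


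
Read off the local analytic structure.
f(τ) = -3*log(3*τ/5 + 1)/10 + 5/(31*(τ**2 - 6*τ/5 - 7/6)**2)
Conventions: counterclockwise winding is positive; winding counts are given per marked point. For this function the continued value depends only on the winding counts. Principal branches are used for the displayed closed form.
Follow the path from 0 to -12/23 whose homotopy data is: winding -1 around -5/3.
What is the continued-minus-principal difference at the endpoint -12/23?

The rational part is single-valued and drops out of the difference; each branch term changes only by its own monodromy.
(-3/10)*log(1 - τ/(-5/3)): each positive loop around -5/3 adds 2*pi*i to the log, so winding -1 contributes (-3/10)*(-1)*2*pi*i = (3/5)*pi*i.
Summing the contributions at τ = -12/23 gives (3/5)*pi*i.

Continued minus principal equals (3/5)*pi*i.


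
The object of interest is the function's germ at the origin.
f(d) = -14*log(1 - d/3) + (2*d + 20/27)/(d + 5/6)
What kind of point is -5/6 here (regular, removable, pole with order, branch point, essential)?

The denominator factor d + 5/6 vanishes at -5/6 and appears to the power 1; the numerator there equals -25/27, nonzero, and no other factor vanishes.
The branch terms are analytic at this point.
Hence a pole whose order is the multiplicity, 1.

The point is a pole of order 1.


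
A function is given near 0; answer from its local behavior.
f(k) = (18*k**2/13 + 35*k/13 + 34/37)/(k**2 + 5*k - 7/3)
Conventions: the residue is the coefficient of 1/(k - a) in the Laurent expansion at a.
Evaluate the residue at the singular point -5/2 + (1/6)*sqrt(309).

The factor k**2 + 5*k - 7/3 splits as (k - a)(k - a') with a = -5/2 + (1/6)*sqrt(309), a' = -5/2 - (1/6)*sqrt(309). At the order-1 pole a set g(k) = (k - a)*f(k) = [18*k**2/13 + 35*k/13 + 34/37] / (k - a').
Simple pole: residue = g(a) at a = -5/2 + (1/6)*sqrt(309), which is -55/26 + (14167/99086)*sqrt(309).

The residue is -55/26 + (14167/99086)*sqrt(309).


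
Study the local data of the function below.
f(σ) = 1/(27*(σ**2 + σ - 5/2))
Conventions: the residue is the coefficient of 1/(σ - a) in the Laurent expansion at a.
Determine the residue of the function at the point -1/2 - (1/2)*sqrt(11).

The factor σ**2 + σ - 5/2 splits as (σ - a)(σ - a') with a = -1/2 - (1/2)*sqrt(11), a' = -1/2 + (1/2)*sqrt(11). At the order-1 pole a set g(σ) = (σ - a)*f(σ) = [1/27] / (σ - a').
Simple pole: residue = g(a) at a = -1/2 - (1/2)*sqrt(11), which is -(1/297)*sqrt(11).

The residue is -(1/297)*sqrt(11).


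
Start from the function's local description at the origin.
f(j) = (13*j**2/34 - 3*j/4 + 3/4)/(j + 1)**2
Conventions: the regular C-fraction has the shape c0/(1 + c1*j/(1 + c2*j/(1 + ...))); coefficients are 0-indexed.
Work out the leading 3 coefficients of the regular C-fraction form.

Taylor coefficients (expand at 0): a_0 = 3/4, a_1 = -9/4, a_2 = 281/68.
c0 = a_0 = 3/4. Peel one level at a time: if S = 1 + c*j/S' with S'(0) = 1, then c is the j-coefficient of S and S' = c*j/(S - 1).
S_1 = c0/f = 1 + (3)*j + (178/51)*j^2 + ...; c1 = 3.
S_2 = c1*j/(S_1 - 1) = 1 + (-178/153)*j + ...; c2 = -178/153.

The regular C-fraction coefficients are [3/4, 3, -178/153].


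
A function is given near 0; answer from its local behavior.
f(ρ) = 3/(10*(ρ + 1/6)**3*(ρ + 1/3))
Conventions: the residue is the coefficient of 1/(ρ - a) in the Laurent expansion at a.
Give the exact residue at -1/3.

The residue is -324/5.

At the order-1 pole -1/3 set g(ρ) = (ρ - (-1/3))*f(ρ) = 3/(10*(ρ + 1/6)**3).
Simple pole: residue = g(a) at a = -1/3, which is -324/5.


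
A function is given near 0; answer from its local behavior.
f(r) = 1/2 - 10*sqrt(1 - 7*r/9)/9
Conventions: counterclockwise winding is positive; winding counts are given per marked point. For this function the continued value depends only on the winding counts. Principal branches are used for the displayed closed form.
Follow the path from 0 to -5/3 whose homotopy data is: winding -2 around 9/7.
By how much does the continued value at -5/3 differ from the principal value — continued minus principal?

Continued minus principal equals 0.

The rational part is single-valued and drops out of the difference; each branch term changes only by its own monodromy.
(-10/9)*sqrt(1 - r/(9/7)): winding -2 is even, the square root returns to the same sheet, contribution 0.
Summing the contributions at r = -5/3 gives 0.


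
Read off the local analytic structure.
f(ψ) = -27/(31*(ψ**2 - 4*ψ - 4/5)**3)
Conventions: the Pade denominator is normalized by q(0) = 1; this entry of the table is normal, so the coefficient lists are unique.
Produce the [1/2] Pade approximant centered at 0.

The Pade approximant has numerator coefficients [3375/1984, -39375/18848]; denominator coefficients [1, 785/57, 4015/76].

Taylor coefficients needed (expand at 0): a_0 = 3375/1984, a_1 = -50625/1984, a_2 = 2075625/7936, a_3 = -4471875/1984.
Write the denominator as Q(ψ) = 1 + q1*ψ + q2*ψ^2. Requiring Q*f - P = O(ψ^4) with deg P <= 1 kills the coefficients of ψ^2..ψ^3 in Q*f:
  ψ^2: a_2 + q1*a_1 + q2*a_0 = 0, i.e. 2075625/7936 + (-50625/1984)*q1 + (3375/1984)*q2 = 0.
  ψ^3: a_3 + q1*a_2 + q2*a_1 = 0, i.e. -4471875/1984 + (2075625/7936)*q1 + (-50625/1984)*q2 = 0.
Solving this linear system: q1 = 785/57, q2 = 4015/76.
The numerator is Q*f truncated at degree 1: P0 = a_0 = 3375/1984; P1 = a_1 + q1*a_0 = -39375/18848.


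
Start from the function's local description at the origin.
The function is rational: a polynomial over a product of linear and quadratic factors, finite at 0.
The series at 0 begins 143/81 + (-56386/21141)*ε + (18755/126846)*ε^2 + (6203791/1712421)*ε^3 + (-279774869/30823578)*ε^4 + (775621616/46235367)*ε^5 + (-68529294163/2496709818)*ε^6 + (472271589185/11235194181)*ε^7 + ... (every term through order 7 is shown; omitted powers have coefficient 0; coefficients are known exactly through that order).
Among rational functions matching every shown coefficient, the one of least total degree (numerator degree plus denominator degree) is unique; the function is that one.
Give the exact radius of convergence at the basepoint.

No rational of total degree below 4 reproduces all 8 coefficients; solving the [2/2] Pade equations on them gives f(ε) = (-5*ε**2/2 + 32*ε/29 + 13/11)/(ε + 9/11)**2, whose expansion matches every shown term.
Denominator factor (ε + 9/11)^2: pole of order 2 at -9/11, modulus 9/11.
The radius of convergence is the smallest modulus among the singular points: 9/11.

The radius of convergence is 9/11.


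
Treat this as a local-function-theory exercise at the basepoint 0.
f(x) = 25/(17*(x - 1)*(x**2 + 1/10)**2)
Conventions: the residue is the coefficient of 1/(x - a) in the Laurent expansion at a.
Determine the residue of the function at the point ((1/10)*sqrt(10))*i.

The factor x**2 + 1/10 splits as (x - a)(x - a') with a = ((1/10)*sqrt(10))*i, a' = -((1/10)*sqrt(10))*i. At the order-2 pole a set g(x) = (x - a)^2*f(x) = [25/(17*(x - 1))] / (x - a')^2.
Order-2 pole: residue = g'(a); g'(((1/10)*sqrt(10))*i) = (-1250/2057) + ((8125/2057)*sqrt(10))*i, so the residue is (-1250/2057) + ((8125/2057)*sqrt(10))*i.

The residue is (-1250/2057) + ((8125/2057)*sqrt(10))*i.


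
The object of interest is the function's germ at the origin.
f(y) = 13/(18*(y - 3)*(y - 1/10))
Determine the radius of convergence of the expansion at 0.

Denominator factor (y - 3): pole of order 1 at 3, modulus 3.
Denominator factor (y - 1/10): pole of order 1 at 1/10, modulus 1/10.
The radius of convergence is the smallest modulus among the singular points: 1/10.

The radius of convergence is 1/10.


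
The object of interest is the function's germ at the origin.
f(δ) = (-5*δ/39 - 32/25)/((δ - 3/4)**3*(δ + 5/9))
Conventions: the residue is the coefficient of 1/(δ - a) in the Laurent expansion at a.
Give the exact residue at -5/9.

At the order-1 pole -5/9 set g(δ) = (δ - (-5/9))*f(δ) = (-5*δ/39 - 32/25)/(δ - 3/4)**3.
Simple pole: residue = g(a) at a = -5/9, which is 18328896/33742475.

The residue is 18328896/33742475.


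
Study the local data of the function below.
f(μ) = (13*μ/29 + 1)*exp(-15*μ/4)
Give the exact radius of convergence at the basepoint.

The radius of convergence is infinite.

The factor exp(-15*μ/4) is entire and contributes no finite singular point.
The polynomial part has no poles.
No finite singular points: the Taylor series at 0 converges everywhere.


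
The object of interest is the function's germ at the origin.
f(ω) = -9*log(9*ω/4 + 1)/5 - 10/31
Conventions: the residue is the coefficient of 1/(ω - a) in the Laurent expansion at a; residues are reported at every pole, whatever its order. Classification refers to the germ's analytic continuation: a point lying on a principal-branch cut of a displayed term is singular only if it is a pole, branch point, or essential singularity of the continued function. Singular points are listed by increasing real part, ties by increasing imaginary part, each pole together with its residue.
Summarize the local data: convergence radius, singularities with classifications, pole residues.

Branch term (-9/5)*log(1 - ω/(-4/9)): its argument vanishes at ω = -4/9, a logarithmic branch point, modulus 4/9.
The radius of convergence is the smallest modulus among the singular points: 4/9.

Radius of convergence at 0: 4/9.
At -4/9: a logarithmic branch point.


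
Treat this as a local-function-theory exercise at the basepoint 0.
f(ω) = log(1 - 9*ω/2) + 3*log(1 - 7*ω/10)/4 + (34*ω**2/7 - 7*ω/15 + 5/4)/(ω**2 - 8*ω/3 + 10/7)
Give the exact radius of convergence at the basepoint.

The radius of convergence is 2/9.

Denominator factor (ω**2 - 8*ω/3 + 10/7): discriminant 88/63, real irrational roots 4/3 + (1/21)*sqrt(154) and 4/3 - (1/21)*sqrt(154); poles of order 1, moduli 4/3 + (1/21)*sqrt(154) and 4/3 - (1/21)*sqrt(154).
Branch term (3/4)*log(1 - ω/(10/7)): its argument vanishes at ω = 10/7, a logarithmic branch point, modulus 10/7.
Branch term (1)*log(1 - ω/(2/9)): its argument vanishes at ω = 2/9, a logarithmic branch point, modulus 2/9.
The radius of convergence is the smallest modulus among the singular points: 2/9.


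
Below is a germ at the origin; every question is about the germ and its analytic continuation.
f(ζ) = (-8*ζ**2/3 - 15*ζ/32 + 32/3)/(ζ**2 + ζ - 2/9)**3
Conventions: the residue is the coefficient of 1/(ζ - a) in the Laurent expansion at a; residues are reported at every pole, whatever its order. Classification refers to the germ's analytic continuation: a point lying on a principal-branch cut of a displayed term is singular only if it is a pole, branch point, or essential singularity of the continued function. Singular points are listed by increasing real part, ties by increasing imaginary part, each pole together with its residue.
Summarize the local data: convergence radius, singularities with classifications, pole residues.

Radius of convergence at 0: -1/2 + (1/6)*sqrt(17).
At -1/2 - (1/6)*sqrt(17): a pole of order 3; residue -(497079/157216)*sqrt(17).
At -1/2 + (1/6)*sqrt(17): a pole of order 3; residue (497079/157216)*sqrt(17).


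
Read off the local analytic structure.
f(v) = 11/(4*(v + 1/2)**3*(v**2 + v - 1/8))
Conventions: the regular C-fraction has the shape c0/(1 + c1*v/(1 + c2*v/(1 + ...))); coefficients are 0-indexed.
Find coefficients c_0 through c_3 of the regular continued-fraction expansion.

The regular C-fraction coefficients are [-176, -2, -22, 208/11].

Taylor coefficients (expand at 0): a_0 = -176, a_1 = -352, a_2 = -8448, a_3 = -56320.
c0 = a_0 = -176. Peel one level at a time: if S = 1 + c*v/S' with S'(0) = 1, then c is the v-coefficient of S and S' = c*v/(S - 1).
S_1 = c0/f = 1 + (-2)*v + (-44)*v^2 + ...; c1 = -2.
S_2 = c1*v/(S_1 - 1) = 1 + (-22)*v + (416)*v^2 + ...; c2 = -22.
S_3 = c2*v/(S_2 - 1) = 1 + (208/11)*v + ...; c3 = 208/11.


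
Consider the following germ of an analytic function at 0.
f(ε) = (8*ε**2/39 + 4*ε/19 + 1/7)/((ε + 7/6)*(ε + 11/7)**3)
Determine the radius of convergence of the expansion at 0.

The radius of convergence is 7/6.

Denominator factor (ε + 7/6): pole of order 1 at -7/6, modulus 7/6.
Denominator factor (ε + 11/7)^3: pole of order 3 at -11/7, modulus 11/7.
The radius of convergence is the smallest modulus among the singular points: 7/6.


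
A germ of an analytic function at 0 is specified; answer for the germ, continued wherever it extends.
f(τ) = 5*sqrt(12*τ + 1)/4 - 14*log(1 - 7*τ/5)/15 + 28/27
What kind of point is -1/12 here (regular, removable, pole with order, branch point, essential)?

The term (5/4)*sqrt(1 - τ/(-1/12)) has argument 1 - -1/12/(-1/12) = 0 at -1/12: a square-root (algebraic, two-sheeted) branch point; the remaining terms are analytic or single-valued there.

The point is an algebraic (square-root) branch point.


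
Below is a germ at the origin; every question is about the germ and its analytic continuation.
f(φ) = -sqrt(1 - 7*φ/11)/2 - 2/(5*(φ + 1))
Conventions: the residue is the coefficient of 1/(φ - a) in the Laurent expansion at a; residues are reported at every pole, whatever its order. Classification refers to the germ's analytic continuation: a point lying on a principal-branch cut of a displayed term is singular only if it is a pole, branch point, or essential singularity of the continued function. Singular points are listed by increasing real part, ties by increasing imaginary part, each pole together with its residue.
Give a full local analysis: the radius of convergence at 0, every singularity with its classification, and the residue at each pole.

Radius of convergence at 0: 1.
At -1: a pole of order 1; residue -2/5.
At 11/7: an algebraic (square-root) branch point.

Denominator factor (φ + 1): pole of order 1 at -1, modulus 1.
Branch term (-1/2)*sqrt(1 - φ/(11/7)): its argument vanishes at φ = 11/7, a square-root branch point, modulus 11/7.
The radius of convergence is the smallest modulus among the singular points: 1.
The branch term is analytic at -1 and contributes nothing to the residue; only the rational part matters.
At the order-1 pole -1 set g(φ) = (φ - (-1))*(rational part) = -2/5.
Simple pole: residue = g(a) at a = -1, which is -2/5.
List the singular points by increasing real part (a conjugate pair: the negative imaginary part first).


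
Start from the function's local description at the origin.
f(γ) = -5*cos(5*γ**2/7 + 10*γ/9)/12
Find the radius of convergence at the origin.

The factor cos(5*γ**2/7 + 10*γ/9) is entire and contributes no finite singular point.
The polynomial part has no poles.
No finite singular points: the Taylor series at 0 converges everywhere.

The radius of convergence is infinite.


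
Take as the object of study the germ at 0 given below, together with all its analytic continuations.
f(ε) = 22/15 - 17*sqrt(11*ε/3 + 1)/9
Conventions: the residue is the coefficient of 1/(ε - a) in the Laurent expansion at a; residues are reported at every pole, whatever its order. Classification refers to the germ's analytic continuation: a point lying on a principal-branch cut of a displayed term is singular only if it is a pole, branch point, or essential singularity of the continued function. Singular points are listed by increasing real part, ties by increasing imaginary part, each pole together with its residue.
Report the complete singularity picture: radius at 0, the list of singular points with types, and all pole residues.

Radius of convergence at 0: 3/11.
At -3/11: an algebraic (square-root) branch point.

Branch term (-17/9)*sqrt(1 - ε/(-3/11)): its argument vanishes at ε = -3/11, a square-root branch point, modulus 3/11.
The radius of convergence is the smallest modulus among the singular points: 3/11.


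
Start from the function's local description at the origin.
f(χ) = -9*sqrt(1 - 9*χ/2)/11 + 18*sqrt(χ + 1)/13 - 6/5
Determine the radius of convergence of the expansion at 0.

The radius of convergence is 2/9.

Branch term (-9/11)*sqrt(1 - χ/(2/9)): its argument vanishes at χ = 2/9, a square-root branch point, modulus 2/9.
Branch term (18/13)*sqrt(1 - χ/(-1)): its argument vanishes at χ = -1, a square-root branch point, modulus 1.
The radius of convergence is the smallest modulus among the singular points: 2/9.


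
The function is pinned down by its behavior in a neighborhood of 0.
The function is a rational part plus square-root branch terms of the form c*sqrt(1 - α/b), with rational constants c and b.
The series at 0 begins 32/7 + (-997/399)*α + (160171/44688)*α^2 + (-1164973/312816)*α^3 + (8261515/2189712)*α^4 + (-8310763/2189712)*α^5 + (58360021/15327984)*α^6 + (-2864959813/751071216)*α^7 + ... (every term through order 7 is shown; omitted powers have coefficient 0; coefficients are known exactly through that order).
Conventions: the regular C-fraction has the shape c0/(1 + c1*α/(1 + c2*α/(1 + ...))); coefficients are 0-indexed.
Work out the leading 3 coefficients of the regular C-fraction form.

Taylor coefficients (read off): a_0 = 32/7, a_1 = -997/399, a_2 = 160171/44688.
c0 = a_0 = 32/7. Peel one level at a time: if S = 1 + c*α/S' with S'(0) = 1, then c is the α-coefficient of S and S' = c*α/(S - 1).
S_1 = c0/f = 1 + (997/1824)*α + (-11301431/23288832)*α^2 + ...; c1 = 997/1824.
S_2 = c1*α/(S_1 - 1) = 1 + (11301431/12729696)*α + ...; c2 = 11301431/12729696.

The regular C-fraction coefficients are [32/7, 997/1824, 11301431/12729696].


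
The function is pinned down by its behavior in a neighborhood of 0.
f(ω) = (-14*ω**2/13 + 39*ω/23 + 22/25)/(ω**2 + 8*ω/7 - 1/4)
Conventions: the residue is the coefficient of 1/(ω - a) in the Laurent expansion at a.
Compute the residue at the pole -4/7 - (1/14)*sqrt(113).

The residue is 875/598 + (111083/1689350)*sqrt(113).

The factor ω**2 + 8*ω/7 - 1/4 splits as (ω - a)(ω - a') with a = -4/7 - (1/14)*sqrt(113), a' = -4/7 + (1/14)*sqrt(113). At the order-1 pole a set g(ω) = (ω - a)*f(ω) = [-14*ω**2/13 + 39*ω/23 + 22/25] / (ω - a').
Simple pole: residue = g(a) at a = -4/7 - (1/14)*sqrt(113), which is 875/598 + (111083/1689350)*sqrt(113).


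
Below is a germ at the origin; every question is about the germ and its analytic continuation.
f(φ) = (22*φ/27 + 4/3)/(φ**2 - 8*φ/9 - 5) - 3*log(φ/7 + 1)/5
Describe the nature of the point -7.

The term (-3/5)*log(1 - φ/(-7)) has argument 1 - -7/(-7) = 0 at -7: a logarithmic (infinitely-sheeted) branch point; the remaining terms are analytic or single-valued there.

The point is a logarithmic branch point.


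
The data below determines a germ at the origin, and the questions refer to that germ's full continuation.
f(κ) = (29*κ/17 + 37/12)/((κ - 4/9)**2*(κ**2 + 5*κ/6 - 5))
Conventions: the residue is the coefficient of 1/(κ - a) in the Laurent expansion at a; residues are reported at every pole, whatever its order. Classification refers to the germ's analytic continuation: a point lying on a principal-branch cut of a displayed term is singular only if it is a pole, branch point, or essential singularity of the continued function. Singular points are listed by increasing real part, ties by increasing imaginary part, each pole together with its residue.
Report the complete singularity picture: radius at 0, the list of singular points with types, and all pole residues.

Radius of convergence at 0: 4/9.
At -5/12 - (1/12)*sqrt(745): a pole of order 1; residue 12649689/35055632 - (313019397/26116445840)*sqrt(745).
At 4/9: a pole of order 2; residue -12649689/17527816.
At -5/12 + (1/12)*sqrt(745): a pole of order 1; residue 12649689/35055632 + (313019397/26116445840)*sqrt(745).


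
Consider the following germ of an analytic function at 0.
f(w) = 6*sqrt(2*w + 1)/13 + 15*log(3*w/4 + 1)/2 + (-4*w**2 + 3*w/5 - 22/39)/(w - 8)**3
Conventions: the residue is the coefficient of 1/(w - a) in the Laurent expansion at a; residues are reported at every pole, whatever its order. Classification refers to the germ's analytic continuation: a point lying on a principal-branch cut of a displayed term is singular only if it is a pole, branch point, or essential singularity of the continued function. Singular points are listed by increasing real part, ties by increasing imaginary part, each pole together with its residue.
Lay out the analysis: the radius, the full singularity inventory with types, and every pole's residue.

Denominator factor (w - 8)^3: pole of order 3 at 8, modulus 8.
Branch term (6/13)*sqrt(1 - w/(-1/2)): its argument vanishes at w = -1/2, a square-root branch point, modulus 1/2.
Branch term (15/2)*log(1 - w/(-4/3)): its argument vanishes at w = -4/3, a logarithmic branch point, modulus 4/3.
The radius of convergence is the smallest modulus among the singular points: 1/2.
The branch terms are analytic at 8 and contribute nothing to the residue; only the rational part matters.
At the order-3 pole 8 set g(w) = (w - (8))^3*(rational part) = -4*w**2 + 3*w/5 - 22/39.
Order-3 pole: residue = g''(a)/2; g''(8) = -8, so the residue is -4.
List the singular points by increasing real part (a conjugate pair: the negative imaginary part first).

Radius of convergence at 0: 1/2.
At -4/3: a logarithmic branch point.
At -1/2: an algebraic (square-root) branch point.
At 8: a pole of order 3; residue -4.


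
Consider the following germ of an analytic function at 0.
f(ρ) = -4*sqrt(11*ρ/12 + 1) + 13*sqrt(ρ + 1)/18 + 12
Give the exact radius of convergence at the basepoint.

The radius of convergence is 1.

Branch term (-4)*sqrt(1 - ρ/(-12/11)): its argument vanishes at ρ = -12/11, a square-root branch point, modulus 12/11.
Branch term (13/18)*sqrt(1 - ρ/(-1)): its argument vanishes at ρ = -1, a square-root branch point, modulus 1.
The radius of convergence is the smallest modulus among the singular points: 1.


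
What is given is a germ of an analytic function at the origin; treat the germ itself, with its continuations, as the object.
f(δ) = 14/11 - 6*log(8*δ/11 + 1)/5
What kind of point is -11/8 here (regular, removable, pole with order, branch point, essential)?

The term (-6/5)*log(1 - δ/(-11/8)) has argument 1 - -11/8/(-11/8) = 0 at -11/8: a logarithmic (infinitely-sheeted) branch point; the remaining terms are analytic or single-valued there.

The point is a logarithmic branch point.


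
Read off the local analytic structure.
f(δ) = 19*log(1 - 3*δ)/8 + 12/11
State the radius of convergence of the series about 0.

The radius of convergence is 1/3.

Branch term (19/8)*log(1 - δ/(1/3)): its argument vanishes at δ = 1/3, a logarithmic branch point, modulus 1/3.
The radius of convergence is the smallest modulus among the singular points: 1/3.


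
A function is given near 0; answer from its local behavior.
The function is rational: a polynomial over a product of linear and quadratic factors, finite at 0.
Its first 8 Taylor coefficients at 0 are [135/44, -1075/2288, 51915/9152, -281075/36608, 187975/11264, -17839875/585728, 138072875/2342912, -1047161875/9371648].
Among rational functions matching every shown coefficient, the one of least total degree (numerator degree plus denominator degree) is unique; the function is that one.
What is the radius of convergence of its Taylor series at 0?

The radius of convergence is -1/2 + (1/10)*sqrt(105).

No rational of total degree below 4 reproduces all 8 coefficients; solving the [2/2] Pade equations on them gives f(r) = (-r**2 - 35*r/13 - 27/11)/(r**2 - r - 4/5), whose expansion matches every shown term.
Denominator factor (r**2 - r - 4/5): discriminant 21/5, real irrational roots 1/2 + (1/10)*sqrt(105) and 1/2 - (1/10)*sqrt(105); poles of order 1, moduli 1/2 + (1/10)*sqrt(105) and -1/2 + (1/10)*sqrt(105).
The radius of convergence is the smallest modulus among the singular points: -1/2 + (1/10)*sqrt(105).


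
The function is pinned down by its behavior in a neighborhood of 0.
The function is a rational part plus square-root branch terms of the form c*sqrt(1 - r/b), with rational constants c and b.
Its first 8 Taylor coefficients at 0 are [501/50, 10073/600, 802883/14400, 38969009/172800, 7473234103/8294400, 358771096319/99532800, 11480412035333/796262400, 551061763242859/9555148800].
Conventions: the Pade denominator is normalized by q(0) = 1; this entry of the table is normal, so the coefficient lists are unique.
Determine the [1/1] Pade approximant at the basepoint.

Taylor coefficients needed (read off): a_0 = 501/50, a_1 = 10073/600, a_2 = 802883/14400.
Write the denominator as Q(r) = 1 + q1*r. Requiring Q*f - P = O(r^3) with deg P <= 1 kills the coefficients of r^2..r^2 in Q*f:
  r^2: a_2 + q1*a_1 = 0, i.e. 802883/14400 + (10073/600)*q1 = 0.
Solving this linear system: q1 = -802883/241752.
The numerator is Q*f truncated at degree 1: P0 = a_0 = 501/50; P1 = a_1 + q1*a_0 = -7972549/483504.

The Pade approximant has numerator coefficients [501/50, -7972549/483504]; denominator coefficients [1, -802883/241752].


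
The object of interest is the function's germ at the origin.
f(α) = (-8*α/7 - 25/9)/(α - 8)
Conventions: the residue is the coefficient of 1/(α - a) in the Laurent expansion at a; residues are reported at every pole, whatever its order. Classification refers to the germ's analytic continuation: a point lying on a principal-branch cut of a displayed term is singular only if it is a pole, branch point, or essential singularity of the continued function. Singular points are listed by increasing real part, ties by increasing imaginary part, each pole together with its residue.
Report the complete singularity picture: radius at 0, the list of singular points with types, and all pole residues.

Denominator factor (α - 8): pole of order 1 at 8, modulus 8.
The radius of convergence is the smallest modulus among the singular points: 8.
At the order-1 pole 8 set g(α) = (α - (8))*f(α) = -8*α/7 - 25/9.
Simple pole: residue = g(a) at a = 8, which is -751/63.

Radius of convergence at 0: 8.
At 8: a pole of order 1; residue -751/63.


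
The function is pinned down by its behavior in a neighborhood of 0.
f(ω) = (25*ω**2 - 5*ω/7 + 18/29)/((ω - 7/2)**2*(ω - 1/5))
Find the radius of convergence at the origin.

Denominator factor (ω - 1/5): pole of order 1 at 1/5, modulus 1/5.
Denominator factor (ω - 7/2)^2: pole of order 2 at 7/2, modulus 7/2.
The radius of convergence is the smallest modulus among the singular points: 1/5.

The radius of convergence is 1/5.


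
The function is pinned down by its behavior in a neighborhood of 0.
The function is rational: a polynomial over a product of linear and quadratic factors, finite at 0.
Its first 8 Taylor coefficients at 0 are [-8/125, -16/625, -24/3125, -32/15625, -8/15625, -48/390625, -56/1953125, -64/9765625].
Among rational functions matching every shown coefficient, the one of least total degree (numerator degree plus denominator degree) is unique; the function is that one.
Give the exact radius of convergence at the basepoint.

No rational of total degree below 2 reproduces all 8 coefficients; solving the [0/2] Pade equations on them gives f(r) = -8/(5*(r - 5)**2), whose expansion matches every shown term.
Denominator factor (r - 5)^2: pole of order 2 at 5, modulus 5.
The radius of convergence is the smallest modulus among the singular points: 5.

The radius of convergence is 5.


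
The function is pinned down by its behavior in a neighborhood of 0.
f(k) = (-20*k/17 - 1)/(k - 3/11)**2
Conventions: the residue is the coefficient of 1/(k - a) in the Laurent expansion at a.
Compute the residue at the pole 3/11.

At the order-2 pole 3/11 set g(k) = (k - (3/11))^2*f(k) = -20*k/17 - 1.
Order-2 pole: residue = g'(a); g'(3/11) = -20/17, so the residue is -20/17.

The residue is -20/17.


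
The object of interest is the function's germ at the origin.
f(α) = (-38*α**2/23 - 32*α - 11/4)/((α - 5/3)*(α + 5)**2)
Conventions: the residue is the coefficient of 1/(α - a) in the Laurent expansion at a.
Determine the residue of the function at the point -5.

The residue is -10563/36800.

At the order-2 pole -5 set g(α) = (α - (-5))^2*f(α) = (-38*α**2/23 - 32*α - 11/4)/(α - 5/3).
Order-2 pole: residue = g'(a); g'(-5) = -10563/36800, so the residue is -10563/36800.


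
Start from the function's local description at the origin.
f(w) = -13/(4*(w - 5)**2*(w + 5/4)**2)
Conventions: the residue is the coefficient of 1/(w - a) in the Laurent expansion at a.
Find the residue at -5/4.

The residue is -416/15625.

At the order-2 pole -5/4 set g(w) = (w - (-5/4))^2*f(w) = -13/(4*(w - 5)**2).
Order-2 pole: residue = g'(a); g'(-5/4) = -416/15625, so the residue is -416/15625.


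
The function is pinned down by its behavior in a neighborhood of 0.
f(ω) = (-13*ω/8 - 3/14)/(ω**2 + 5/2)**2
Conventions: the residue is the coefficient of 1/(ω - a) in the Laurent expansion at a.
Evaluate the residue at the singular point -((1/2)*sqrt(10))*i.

The residue is -((3/700)*sqrt(10))*i.

The factor ω**2 + 5/2 splits as (ω - a)(ω - a') with a = -((1/2)*sqrt(10))*i, a' = ((1/2)*sqrt(10))*i. At the order-2 pole a set g(ω) = (ω - a)^2*f(ω) = [-13*ω/8 - 3/14] / (ω - a')^2.
Order-2 pole: residue = g'(a); g'(-((1/2)*sqrt(10))*i) = -((3/700)*sqrt(10))*i, so the residue is -((3/700)*sqrt(10))*i.


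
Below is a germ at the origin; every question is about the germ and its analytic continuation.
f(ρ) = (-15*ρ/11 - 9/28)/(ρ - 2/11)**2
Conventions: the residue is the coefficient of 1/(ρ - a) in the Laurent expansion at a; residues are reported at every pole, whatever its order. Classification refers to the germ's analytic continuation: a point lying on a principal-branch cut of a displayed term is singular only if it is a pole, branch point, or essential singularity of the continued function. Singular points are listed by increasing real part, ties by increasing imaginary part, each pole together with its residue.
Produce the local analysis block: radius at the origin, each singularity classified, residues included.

Denominator factor (ρ - 2/11)^2: pole of order 2 at 2/11, modulus 2/11.
The radius of convergence is the smallest modulus among the singular points: 2/11.
At the order-2 pole 2/11 set g(ρ) = (ρ - (2/11))^2*f(ρ) = -15*ρ/11 - 9/28.
Order-2 pole: residue = g'(a); g'(2/11) = -15/11, so the residue is -15/11.

Radius of convergence at 0: 2/11.
At 2/11: a pole of order 2; residue -15/11.


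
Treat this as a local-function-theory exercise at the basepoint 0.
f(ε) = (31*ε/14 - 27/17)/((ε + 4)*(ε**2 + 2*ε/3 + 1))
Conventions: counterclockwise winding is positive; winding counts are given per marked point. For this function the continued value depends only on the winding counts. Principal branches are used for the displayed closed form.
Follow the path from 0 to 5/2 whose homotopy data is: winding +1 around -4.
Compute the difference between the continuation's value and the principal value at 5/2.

Continued minus principal equals 0.

The function is rational, hence single-valued: continuing it around any pole returns the same value, so the difference is 0.


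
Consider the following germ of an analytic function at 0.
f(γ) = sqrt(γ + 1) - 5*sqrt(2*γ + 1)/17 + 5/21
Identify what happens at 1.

The point is a regular point.

There is no denominator, hence no pole anywhere.
Branch term sqrt(1 - γ/(-1/2)): argument at 1 is 3, nonzero, so 1 is not its branch point (a point on a principal cut is still regular for the continued germ).
Branch term sqrt(1 - γ/(-1)): argument at 1 is 2, nonzero, so 1 is not its branch point (a point on a principal cut is still regular for the continued germ).
So the germ continues analytically to 1.


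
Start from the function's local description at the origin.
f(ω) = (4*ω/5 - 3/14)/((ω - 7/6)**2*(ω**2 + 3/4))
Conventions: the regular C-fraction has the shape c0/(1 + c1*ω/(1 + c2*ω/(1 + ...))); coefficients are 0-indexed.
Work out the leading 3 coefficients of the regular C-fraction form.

The regular C-fraction coefficients are [-72/343, 212/105, -26476/5565].

Taylor coefficients (expand at 0): a_0 = -72/343, a_1 = 5088/12005, a_2 = 97536/84035.
c0 = a_0 = -72/343. Peel one level at a time: if S = 1 + c*ω/S' with S'(0) = 1, then c is the ω-coefficient of S and S' = c*ω/(S - 1).
S_1 = c0/f = 1 + (212/105)*ω + (105904/11025)*ω^2 + ...; c1 = 212/105.
S_2 = c1*ω/(S_1 - 1) = 1 + (-26476/5565)*ω + ...; c2 = -26476/5565.


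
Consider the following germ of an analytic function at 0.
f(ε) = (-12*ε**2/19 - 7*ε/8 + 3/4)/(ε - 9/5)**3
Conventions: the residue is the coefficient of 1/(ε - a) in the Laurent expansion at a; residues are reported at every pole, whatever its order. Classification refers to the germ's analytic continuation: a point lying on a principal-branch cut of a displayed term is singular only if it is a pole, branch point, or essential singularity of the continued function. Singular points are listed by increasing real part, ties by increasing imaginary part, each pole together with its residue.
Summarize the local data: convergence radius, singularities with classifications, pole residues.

Denominator factor (ε - 9/5)^3: pole of order 3 at 9/5, modulus 9/5.
The radius of convergence is the smallest modulus among the singular points: 9/5.
At the order-3 pole 9/5 set g(ε) = (ε - (9/5))^3*f(ε) = -12*ε**2/19 - 7*ε/8 + 3/4.
Order-3 pole: residue = g''(a)/2; g''(9/5) = -24/19, so the residue is -12/19.

Radius of convergence at 0: 9/5.
At 9/5: a pole of order 3; residue -12/19.


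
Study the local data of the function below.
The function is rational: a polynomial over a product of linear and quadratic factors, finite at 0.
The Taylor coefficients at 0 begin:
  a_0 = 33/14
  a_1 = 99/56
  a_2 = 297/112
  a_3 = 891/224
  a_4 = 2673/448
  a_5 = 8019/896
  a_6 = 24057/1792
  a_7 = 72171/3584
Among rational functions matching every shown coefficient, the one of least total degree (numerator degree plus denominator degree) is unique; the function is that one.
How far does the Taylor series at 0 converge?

No rational of total degree below 2 reproduces all 8 coefficients; solving the [1/1] Pade equations on them gives f(σ) = (33*σ/28 - 11/7)/(σ - 2/3), whose expansion matches every shown term.
Denominator factor (σ - 2/3): pole of order 1 at 2/3, modulus 2/3.
The radius of convergence is the smallest modulus among the singular points: 2/3.

The radius of convergence is 2/3.


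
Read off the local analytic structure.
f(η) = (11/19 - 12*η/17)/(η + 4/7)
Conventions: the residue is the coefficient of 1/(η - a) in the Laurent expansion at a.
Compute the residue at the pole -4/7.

The residue is 2221/2261.

At the order-1 pole -4/7 set g(η) = (η - (-4/7))*f(η) = 11/19 - 12*η/17.
Simple pole: residue = g(a) at a = -4/7, which is 2221/2261.


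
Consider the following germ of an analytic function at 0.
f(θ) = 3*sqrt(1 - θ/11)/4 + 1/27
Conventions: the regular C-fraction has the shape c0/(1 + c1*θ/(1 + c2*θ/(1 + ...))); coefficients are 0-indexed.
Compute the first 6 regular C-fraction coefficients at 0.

The regular C-fraction coefficients are [85/108, 81/1870, -247/3740, -85/10868, -409/10868, -247/17996].

Taylor coefficients (expand at 0): a_0 = 85/108, a_1 = -3/88, a_2 = -3/3872, a_3 = -3/85184, a_4 = -15/7496192, a_5 = -21/164916224.
c0 = a_0 = 85/108. Peel one level at a time: if S = 1 + c*θ/S' with S'(0) = 1, then c is the θ-coefficient of S and S' = c*θ/(S - 1).
S_1 = c0/f = 1 + (81/1870)*θ + (20007/6993800)*θ^2 + ...; c1 = 81/1870.
S_2 = c1*θ/(S_1 - 1) = 1 + (-247/3740)*θ + (-1/1936)*θ^2 + ...; c2 = -247/3740.
S_3 = c2*θ/(S_2 - 1) = 1 + (-85/10868)*θ + (-34765/118113424)*θ^2 + ...; c3 = -85/10868.
S_4 = c3*θ/(S_3 - 1) = 1 + (-409/10868)*θ + (-1/1936)*θ^2 + ...; c4 = -409/10868.
S_5 = c4*θ/(S_4 - 1) = 1 + (-247/17996)*θ + ...; c5 = -247/17996.


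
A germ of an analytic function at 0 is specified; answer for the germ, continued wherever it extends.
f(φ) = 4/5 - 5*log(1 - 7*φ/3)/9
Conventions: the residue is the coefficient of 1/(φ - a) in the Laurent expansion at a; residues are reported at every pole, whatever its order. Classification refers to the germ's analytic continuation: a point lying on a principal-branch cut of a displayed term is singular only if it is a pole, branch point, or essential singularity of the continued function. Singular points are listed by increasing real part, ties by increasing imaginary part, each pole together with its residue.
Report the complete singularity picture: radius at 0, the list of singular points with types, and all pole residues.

Branch term (-5/9)*log(1 - φ/(3/7)): its argument vanishes at φ = 3/7, a logarithmic branch point, modulus 3/7.
The radius of convergence is the smallest modulus among the singular points: 3/7.

Radius of convergence at 0: 3/7.
At 3/7: a logarithmic branch point.


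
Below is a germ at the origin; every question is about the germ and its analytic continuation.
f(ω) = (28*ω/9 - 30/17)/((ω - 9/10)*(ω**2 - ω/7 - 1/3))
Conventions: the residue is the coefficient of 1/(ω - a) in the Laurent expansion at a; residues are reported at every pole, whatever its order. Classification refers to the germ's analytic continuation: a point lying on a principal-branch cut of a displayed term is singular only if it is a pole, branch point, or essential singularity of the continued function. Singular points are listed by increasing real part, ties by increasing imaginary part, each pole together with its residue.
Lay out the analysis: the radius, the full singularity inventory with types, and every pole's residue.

Radius of convergence at 0: -1/14 + (1/42)*sqrt(597).
At 1/14 - (1/42)*sqrt(597): a pole of order 1; residue -18480/12427 - (506380/22256757)*sqrt(597).
At 1/14 + (1/42)*sqrt(597): a pole of order 1; residue -18480/12427 + (506380/22256757)*sqrt(597).
At 9/10: a pole of order 1; residue 36960/12427.


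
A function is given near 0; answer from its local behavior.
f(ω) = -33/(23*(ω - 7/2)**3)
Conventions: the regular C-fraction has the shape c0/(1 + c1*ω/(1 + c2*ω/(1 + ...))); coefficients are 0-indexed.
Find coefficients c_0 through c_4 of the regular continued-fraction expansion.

Taylor coefficients (expand at 0): a_0 = 264/7889, a_1 = 1584/55223, a_2 = 6336/386561, a_3 = 21120/2705927, a_4 = 63360/18941489.
c0 = a_0 = 264/7889. Peel one level at a time: if S = 1 + c*ω/S' with S'(0) = 1, then c is the ω-coefficient of S and S' = c*ω/(S - 1).
S_1 = c0/f = 1 + (-6/7)*ω + (12/49)*ω^2 + ...; c1 = -6/7.
S_2 = c1*ω/(S_1 - 1) = 1 + (2/7)*ω + (8/147)*ω^2 + ...; c2 = 2/7.
S_3 = c2*ω/(S_2 - 1) = 1 + (-4/21)*ω + (4/441)*ω^2 + ...; c3 = -4/21.
S_4 = c3*ω/(S_3 - 1) = 1 + (1/21)*ω + ...; c4 = 1/21.

The regular C-fraction coefficients are [264/7889, -6/7, 2/7, -4/21, 1/21].
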